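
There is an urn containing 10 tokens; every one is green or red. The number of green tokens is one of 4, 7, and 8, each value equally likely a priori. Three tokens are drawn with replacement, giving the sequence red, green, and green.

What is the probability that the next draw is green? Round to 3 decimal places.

0.657

Under each hypothesis, the probability of the observed sequence is: P(data | r = 4) = (6/10)(4/10)(4/10) = 0.096; P(data | r = 7) = (3/10)(7/10)(7/10) = 0.147; P(data | r = 8) = (2/10)(8/10)(8/10) = 0.128.
Multiplying each by its prior: 1/3 · 0.096 = 0.032, 1/3 · 0.147 = 0.049, 1/3 · 0.128 = 0.042667; summing to 0.12367.
Normalising, the posterior is P(r = 4 | data) = 0.25876, P(r = 7 | data) = 0.39623, P(r = 8 | data) = 0.34501.
The predictive probability is P(green next | data) = (2/5)(0.25876) + (7/10)(0.39623) + (4/5)(0.34501) = 0.65687.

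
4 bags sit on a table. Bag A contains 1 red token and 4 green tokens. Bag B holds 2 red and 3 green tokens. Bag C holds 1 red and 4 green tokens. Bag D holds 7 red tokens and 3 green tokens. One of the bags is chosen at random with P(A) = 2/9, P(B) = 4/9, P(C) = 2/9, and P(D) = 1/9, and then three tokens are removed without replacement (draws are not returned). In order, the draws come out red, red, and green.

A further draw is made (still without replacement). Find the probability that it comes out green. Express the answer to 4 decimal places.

0.7826

Compute the likelihood of the observed sequence for each case: P(data | bag A) = (1/5)(0/4) = 0; P(data | bag B) = (2/5)(1/4)(3/3) = 1/10; P(data | bag C) = (1/5)(0/4) = 0; P(data | bag D) = (7/10)(6/9)(3/8) = 7/40.
The prior-weighted likelihoods are 2/9 · 0 = 0, 4/9 · 1/10 = 2/45, 2/9 · 0 = 0, 1/9 · 7/40 = 7/360; with total 23/360.
Normalising, the posterior is P(bag A | data) = 0, P(bag B | data) = 16/23, P(bag C | data) = 0, P(bag D | data) = 7/23.
Averaging over the posterior, P(green next | data) = (1)(16/23) + (2/7)(7/23) = 18/23.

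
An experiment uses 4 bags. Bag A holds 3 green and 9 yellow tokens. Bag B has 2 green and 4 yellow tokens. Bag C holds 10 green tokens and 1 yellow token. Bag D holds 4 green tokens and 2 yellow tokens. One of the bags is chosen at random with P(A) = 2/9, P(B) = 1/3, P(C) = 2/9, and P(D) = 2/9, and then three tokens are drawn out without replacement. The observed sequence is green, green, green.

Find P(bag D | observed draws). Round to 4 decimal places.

0.2146

Compute the likelihood of the observed sequence for each case: P(data | bag A) = (3/12)(2/11)(1/10) = 1/220; P(data | bag B) = (2/6)(1/5)(0/4) = 0; P(data | bag C) = (10/11)(9/10)(8/9) = 8/11; P(data | bag D) = (4/6)(3/5)(2/4) = 1/5.
Weighting by the prior gives 2/9 · 1/220 = 1/990, 1/3 · 0 = 0, 2/9 · 8/11 = 16/99, 2/9 · 1/5 = 2/45; these sum to 41/198.
Therefore the posterior P(bag D | data) = (2/45) / (41/198) = 44/205.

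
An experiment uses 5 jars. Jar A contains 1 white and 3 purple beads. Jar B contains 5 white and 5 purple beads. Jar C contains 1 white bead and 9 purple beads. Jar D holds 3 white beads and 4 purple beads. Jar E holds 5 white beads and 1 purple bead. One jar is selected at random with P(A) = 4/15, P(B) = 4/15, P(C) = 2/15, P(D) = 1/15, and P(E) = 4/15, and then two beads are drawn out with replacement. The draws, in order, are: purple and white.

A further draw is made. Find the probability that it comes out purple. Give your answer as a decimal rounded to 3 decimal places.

Under each hypothesis, the probability of the observed sequence is: P(data | jar A) = (3/4)(1/4) = 0.1875; P(data | jar B) = (5/10)(5/10) = 0.25; P(data | jar C) = (9/10)(1/10) = 0.09; P(data | jar D) = (4/7)(3/7) = 0.2449; P(data | jar E) = (1/6)(5/6) = 0.13889.
The prior-weighted likelihoods are 4/15 · 0.1875 = 0.05, 4/15 · 0.25 = 0.066667, 2/15 · 0.09 = 0.012, 1/15 · 0.2449 = 0.016327, 4/15 · 0.13889 = 0.037037; with total 0.18203.
The posterior is then P(jar A | data) = 0.27468, P(jar B | data) = 0.36624, P(jar C | data) = 0.065923, P(jar D | data) = 0.089691, P(jar E | data) = 0.20347.
The predictive probability is P(purple next | data) = (3/4)(0.27468) + (1/2)(0.36624) + (9/10)(0.065923) + (4/7)(0.089691) + (1/6)(0.20347) = 0.53362.

0.534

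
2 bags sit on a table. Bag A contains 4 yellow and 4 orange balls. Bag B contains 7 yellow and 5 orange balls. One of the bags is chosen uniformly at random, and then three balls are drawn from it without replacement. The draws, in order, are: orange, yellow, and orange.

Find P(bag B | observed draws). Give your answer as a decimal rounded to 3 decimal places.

For each hypothesis, P(data | H) works out to: P(data | bag A) = (4/8)(4/7)(3/6) = 1/7; P(data | bag B) = (5/12)(7/11)(4/10) = 7/66.
The prior-weighted likelihoods are 1/2 · 1/7 = 1/14, 1/2 · 7/66 = 7/132; with total 115/924.
Therefore the posterior P(bag B | data) = (7/132) / (115/924) = 49/115.

0.426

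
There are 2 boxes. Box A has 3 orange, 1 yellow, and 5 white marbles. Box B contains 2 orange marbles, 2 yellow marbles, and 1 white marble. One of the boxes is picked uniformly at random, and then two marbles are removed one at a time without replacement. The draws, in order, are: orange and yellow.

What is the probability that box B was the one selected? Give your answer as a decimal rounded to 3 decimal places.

The likelihood of the observed sequence under each hypothesis: P(data | box A) = (3/9)(1/8) = 1/24; P(data | box B) = (2/5)(2/4) = 1/5.
Weighting by the prior gives 1/2 · 1/24 = 1/48, 1/2 · 1/5 = 1/10; these sum to 29/240.
So P(box B | data) = (1/10) / (29/240) = 24/29.

0.828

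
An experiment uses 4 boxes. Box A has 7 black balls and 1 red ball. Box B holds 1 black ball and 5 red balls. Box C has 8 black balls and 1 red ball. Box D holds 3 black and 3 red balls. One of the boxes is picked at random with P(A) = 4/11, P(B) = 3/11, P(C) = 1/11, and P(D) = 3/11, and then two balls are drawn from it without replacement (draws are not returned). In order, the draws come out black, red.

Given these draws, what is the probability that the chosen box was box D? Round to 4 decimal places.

Under each hypothesis, the probability of the observed sequence is: P(data | box A) = (7/8)(1/7) = 1/8; P(data | box B) = (1/6)(5/5) = 1/6; P(data | box C) = (8/9)(1/8) = 1/9; P(data | box D) = (3/6)(3/5) = 3/10.
Weighting by the prior gives 4/11 · 1/8 = 1/22, 3/11 · 1/6 = 1/22, 1/11 · 1/9 = 1/99, 3/11 · 3/10 = 9/110; these sum to 181/990.
By Bayes' rule, P(box D | data) = (9/110) / (181/990) = 81/181.

0.4475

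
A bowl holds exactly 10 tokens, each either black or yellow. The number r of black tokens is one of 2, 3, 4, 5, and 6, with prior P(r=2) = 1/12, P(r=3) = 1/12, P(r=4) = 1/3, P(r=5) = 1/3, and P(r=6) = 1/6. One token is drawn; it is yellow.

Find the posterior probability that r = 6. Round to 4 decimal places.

0.1194

Compute the likelihood of this draw for each case: P(data | r = 2) = (8/10) = 4/5; P(data | r = 3) = (7/10) = 7/10; P(data | r = 4) = (6/10) = 3/5; P(data | r = 5) = (5/10) = 1/2; P(data | r = 6) = (4/10) = 2/5.
Weighting by the prior gives 1/12 · 4/5 = 1/15, 1/12 · 7/10 = 7/120, 1/3 · 3/5 = 1/5, 1/3 · 1/2 = 1/6, 1/6 · 2/5 = 1/15; with total 67/120.
So P(r = 6 | data) = (1/15) / (67/120) = 8/67.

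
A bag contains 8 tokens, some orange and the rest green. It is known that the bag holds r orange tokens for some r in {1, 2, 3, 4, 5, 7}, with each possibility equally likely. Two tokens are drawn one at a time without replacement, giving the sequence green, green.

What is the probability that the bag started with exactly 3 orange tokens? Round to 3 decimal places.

0.182

For each hypothesis, P(data | H) works out to: P(data | r = 1) = (7/8)(6/7) = 3/4; P(data | r = 2) = (6/8)(5/7) = 15/28; P(data | r = 3) = (5/8)(4/7) = 5/14; P(data | r = 4) = (4/8)(3/7) = 3/14; P(data | r = 5) = (3/8)(2/7) = 3/28; P(data | r = 7) = (1/8)(0/7) = 0.
Multiplying each by its prior: 1/6 · 3/4 = 1/8, 1/6 · 15/28 = 5/56, 1/6 · 5/14 = 5/84, 1/6 · 3/14 = 1/28, 1/6 · 3/28 = 1/56, 1/6 · 0 = 0; with total 55/168.
Hence P(r = 3 | data) = (5/84) / (55/168) = 2/11.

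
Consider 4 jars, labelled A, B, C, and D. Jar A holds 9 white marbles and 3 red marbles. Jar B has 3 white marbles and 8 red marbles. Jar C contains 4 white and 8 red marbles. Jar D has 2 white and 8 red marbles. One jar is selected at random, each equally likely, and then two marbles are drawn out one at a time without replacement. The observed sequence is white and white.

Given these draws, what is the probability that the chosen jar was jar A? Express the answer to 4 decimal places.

Under each hypothesis, the probability of the observed sequence is: P(data | jar A) = (9/12)(8/11) = 0.54545; P(data | jar B) = (3/11)(2/10) = 0.054545; P(data | jar C) = (4/12)(3/11) = 0.090909; P(data | jar D) = (2/10)(1/9) = 0.022222.
The prior-weighted likelihoods are 1/4 · 0.54545 = 0.13636, 1/4 · 0.054545 = 0.013636, 1/4 · 0.090909 = 0.022727, 1/4 · 0.022222 = 0.0055556; with total 0.17828.
Therefore the posterior P(jar A | data) = (0.13636) / (0.17828) = 0.76487.

0.7649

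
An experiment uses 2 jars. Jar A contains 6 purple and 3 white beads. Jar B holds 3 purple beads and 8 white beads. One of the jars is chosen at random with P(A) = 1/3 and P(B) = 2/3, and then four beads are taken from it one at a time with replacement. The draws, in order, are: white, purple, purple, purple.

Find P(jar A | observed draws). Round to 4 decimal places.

0.7700

For each hypothesis, P(data | H) works out to: P(data | jar A) = (3/9)(6/9)(6/9)(6/9) = 0.098765; P(data | jar B) = (8/11)(3/11)(3/11)(3/11) = 0.014753.
The prior-weighted likelihoods are 1/3 · 0.098765 = 0.032922, 2/3 · 0.014753 = 0.0098354; these sum to 0.042757.
So P(jar A | data) = (0.032922) / (0.042757) = 0.76997.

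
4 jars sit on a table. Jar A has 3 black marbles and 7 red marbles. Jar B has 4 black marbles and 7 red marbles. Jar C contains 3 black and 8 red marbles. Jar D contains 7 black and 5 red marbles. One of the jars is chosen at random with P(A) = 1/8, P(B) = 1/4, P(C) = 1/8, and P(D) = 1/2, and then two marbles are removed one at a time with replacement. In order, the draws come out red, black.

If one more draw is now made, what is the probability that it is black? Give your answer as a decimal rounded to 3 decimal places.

For each hypothesis, P(data | H) works out to: P(data | jar A) = (7/10)(3/10) = 0.21; P(data | jar B) = (7/11)(4/11) = 0.2314; P(data | jar C) = (8/11)(3/11) = 0.19835; P(data | jar D) = (5/12)(7/12) = 0.24306.
The prior-weighted likelihoods are 1/8 · 0.21 = 0.02625, 1/4 · 0.2314 = 0.057851, 1/8 · 0.19835 = 0.024793, 1/2 · 0.24306 = 0.12153; with total 0.23042.
Dividing through by the total gives posterior P(jar A | data) = 0.11392, P(jar B | data) = 0.25107, P(jar C | data) = 0.1076, P(jar D | data) = 0.52741.
So P(black next | data) = Σ P(black next | H) P(H | data) = (3/10)(0.11392) + (4/11)(0.25107) + (3/11)(0.1076) + (7/12)(0.52741) = 0.46248.

0.462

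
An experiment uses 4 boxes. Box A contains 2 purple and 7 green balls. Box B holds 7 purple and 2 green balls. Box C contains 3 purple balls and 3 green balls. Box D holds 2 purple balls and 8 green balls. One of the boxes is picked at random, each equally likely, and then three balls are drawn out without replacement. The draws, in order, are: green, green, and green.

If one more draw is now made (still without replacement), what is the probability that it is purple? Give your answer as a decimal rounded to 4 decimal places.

Compute the likelihood of the observed sequence for each case: P(data | box A) = (7/9)(6/8)(5/7) = 5/12; P(data | box B) = (2/9)(1/8)(0/7) = 0; P(data | box C) = (3/6)(2/5)(1/4) = 1/20; P(data | box D) = (8/10)(7/9)(6/8) = 7/15.
Weighting by the prior gives 1/4 · 5/12 = 5/48, 1/4 · 0 = 0, 1/4 · 1/20 = 1/80, 1/4 · 7/15 = 7/60; these sum to 7/30.
Dividing through by the total gives posterior P(box A | data) = 25/56, P(box B | data) = 0, P(box C | data) = 3/56, P(box D | data) = 1/2.
The predictive probability is P(purple next | data) = (1/3)(25/56) + (1)(3/56) + (2/7)(1/2) = 29/84.

0.3452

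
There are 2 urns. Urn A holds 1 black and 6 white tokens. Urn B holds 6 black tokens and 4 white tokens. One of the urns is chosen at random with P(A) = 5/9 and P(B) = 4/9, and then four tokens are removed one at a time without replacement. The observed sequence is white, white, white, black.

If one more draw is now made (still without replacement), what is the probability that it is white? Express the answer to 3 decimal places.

Compute the likelihood of the observed sequence for each case: P(data | urn A) = (6/7)(5/6)(4/5)(1/4) = 1/7; P(data | urn B) = (4/10)(3/9)(2/8)(6/7) = 1/35.
The prior-weighted likelihoods are 5/9 · 1/7 = 5/63, 4/9 · 1/35 = 4/315; these sum to 29/315.
Normalising, the posterior is P(urn A | data) = 25/29, P(urn B | data) = 4/29.
Averaging over the posterior, P(white next | data) = (1)(25/29) + (1/6)(4/29) = 77/87.

0.885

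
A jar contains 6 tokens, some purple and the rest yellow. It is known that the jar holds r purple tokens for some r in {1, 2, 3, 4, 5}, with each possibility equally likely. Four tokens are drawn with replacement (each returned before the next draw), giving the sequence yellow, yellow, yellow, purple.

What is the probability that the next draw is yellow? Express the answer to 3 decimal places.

0.651

Compute the likelihood of the observed sequence for each case: P(data | r = 1) = (5/6)(5/6)(5/6)(1/6) = 0.096451; P(data | r = 2) = (4/6)(4/6)(4/6)(2/6) = 0.098765; P(data | r = 3) = (3/6)(3/6)(3/6)(3/6) = 0.0625; P(data | r = 4) = (2/6)(2/6)(2/6)(4/6) = 0.024691; P(data | r = 5) = (1/6)(1/6)(1/6)(5/6) = 0.003858.
Multiplying each by its prior: 1/5 · 0.096451 = 0.01929, 1/5 · 0.098765 = 0.019753, 1/5 · 0.0625 = 0.0125, 1/5 · 0.024691 = 0.0049383, 1/5 · 0.003858 = 0.0007716; these sum to 0.057253.
The posterior is then P(r = 1 | data) = 0.33693, P(r = 2 | data) = 0.34501, P(r = 3 | data) = 0.21833, P(r = 4 | data) = 0.086253, P(r = 5 | data) = 0.013477.
Averaging over the posterior, P(yellow next | data) = (5/6)(0.33693) + (2/3)(0.34501) + (1/2)(0.21833) + (1/3)(0.086253) + (1/6)(0.013477) = 0.65094.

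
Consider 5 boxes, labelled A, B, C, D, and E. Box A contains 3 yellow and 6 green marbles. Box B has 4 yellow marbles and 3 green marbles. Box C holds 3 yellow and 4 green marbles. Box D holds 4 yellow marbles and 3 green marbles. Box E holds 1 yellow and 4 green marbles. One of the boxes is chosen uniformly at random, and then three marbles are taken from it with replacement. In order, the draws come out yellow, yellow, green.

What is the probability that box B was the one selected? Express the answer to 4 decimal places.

0.2851

The likelihood of the observed sequence under each hypothesis: P(data | box A) = (3/9)(3/9)(6/9) = 0.074074; P(data | box B) = (4/7)(4/7)(3/7) = 0.13994; P(data | box C) = (3/7)(3/7)(4/7) = 0.10496; P(data | box D) = (4/7)(4/7)(3/7) = 0.13994; P(data | box E) = (1/5)(1/5)(4/5) = 0.032.
Multiplying each by its prior: 1/5 · 0.074074 = 0.014815, 1/5 · 0.13994 = 0.027988, 1/5 · 0.10496 = 0.020991, 1/5 · 0.13994 = 0.027988, 1/5 · 0.032 = 0.0064; with total 0.098183.
So P(box B | data) = (0.027988) / (0.098183) = 0.28506.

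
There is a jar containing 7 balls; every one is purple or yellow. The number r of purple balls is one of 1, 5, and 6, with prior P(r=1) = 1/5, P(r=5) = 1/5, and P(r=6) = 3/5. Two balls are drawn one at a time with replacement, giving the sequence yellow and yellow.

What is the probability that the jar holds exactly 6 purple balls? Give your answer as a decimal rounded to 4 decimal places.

The likelihood of the observed sequence under each hypothesis: P(data | r = 1) = (6/7)(6/7) = 36/49; P(data | r = 5) = (2/7)(2/7) = 4/49; P(data | r = 6) = (1/7)(1/7) = 1/49.
Multiplying each by its prior: 1/5 · 36/49 = 36/245, 1/5 · 4/49 = 4/245, 3/5 · 1/49 = 3/245; with total 43/245.
So P(r = 6 | data) = (3/245) / (43/245) = 3/43.

0.0698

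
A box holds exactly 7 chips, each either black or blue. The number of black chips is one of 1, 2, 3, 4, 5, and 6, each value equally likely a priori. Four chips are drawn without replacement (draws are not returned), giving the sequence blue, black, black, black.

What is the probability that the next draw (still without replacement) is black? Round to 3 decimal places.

0.667

For each hypothesis, P(data | H) works out to: P(data | r = 1) = (6/7)(1/6)(0/5) = 0; P(data | r = 2) = (5/7)(2/6)(1/5)(0/4) = 0; P(data | r = 3) = (4/7)(3/6)(2/5)(1/4) = 1/35; P(data | r = 4) = (3/7)(4/6)(3/5)(2/4) = 3/35; P(data | r = 5) = (2/7)(5/6)(4/5)(3/4) = 1/7; P(data | r = 6) = (1/7)(6/6)(5/5)(4/4) = 1/7.
Multiplying each by its prior: 1/6 · 0 = 0, 1/6 · 0 = 0, 1/6 · 1/35 = 1/210, 1/6 · 3/35 = 1/70, 1/6 · 1/7 = 1/42, 1/6 · 1/7 = 1/42; summing to 1/15.
Normalising, the posterior is P(r = 1 | data) = 0, P(r = 2 | data) = 0, P(r = 3 | data) = 1/14, P(r = 4 | data) = 3/14, P(r = 5 | data) = 5/14, P(r = 6 | data) = 5/14.
So P(black next | data) = Σ P(black next | H) P(H | data) = (0)(1/14) + (1/3)(3/14) + (2/3)(5/14) + (1)(5/14) = 2/3.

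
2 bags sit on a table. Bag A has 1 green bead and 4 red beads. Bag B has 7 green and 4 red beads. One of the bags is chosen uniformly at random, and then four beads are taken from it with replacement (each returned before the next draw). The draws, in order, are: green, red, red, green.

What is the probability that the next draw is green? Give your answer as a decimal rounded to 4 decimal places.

For each hypothesis, P(data | H) works out to: P(data | bag A) = (1/5)(4/5)(4/5)(1/5) = 0.0256; P(data | bag B) = (7/11)(4/11)(4/11)(7/11) = 0.053548.
The prior-weighted likelihoods are 1/2 · 0.0256 = 0.0128, 1/2 · 0.053548 = 0.026774; with total 0.039574.
Dividing through by the total gives posterior P(bag A | data) = 0.32344, P(bag B | data) = 0.67656.
The predictive probability is P(green next | data) = (1/5)(0.32344) + (7/11)(0.67656) = 0.49522.

0.4952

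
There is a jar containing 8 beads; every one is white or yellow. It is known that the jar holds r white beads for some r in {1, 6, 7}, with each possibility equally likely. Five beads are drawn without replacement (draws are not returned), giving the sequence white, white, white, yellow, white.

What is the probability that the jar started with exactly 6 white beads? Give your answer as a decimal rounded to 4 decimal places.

0.4615

Under each hypothesis, the probability of the observed sequence is: P(data | r = 1) = (1/8)(0/7) = 0; P(data | r = 6) = (6/8)(5/7)(4/6)(2/5)(3/4) = 3/28; P(data | r = 7) = (7/8)(6/7)(5/6)(1/5)(4/4) = 1/8.
Weighting by the prior gives 1/3 · 0 = 0, 1/3 · 3/28 = 1/28, 1/3 · 1/8 = 1/24; summing to 13/168.
Hence P(r = 6 | data) = (1/28) / (13/168) = 6/13.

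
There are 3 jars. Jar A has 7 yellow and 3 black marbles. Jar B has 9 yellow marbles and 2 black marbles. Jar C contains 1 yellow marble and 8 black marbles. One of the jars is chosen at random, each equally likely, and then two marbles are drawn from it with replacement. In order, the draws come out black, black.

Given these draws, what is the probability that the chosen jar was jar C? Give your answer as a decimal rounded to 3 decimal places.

For each hypothesis, P(data | H) works out to: P(data | jar A) = (3/10)(3/10) = 0.09; P(data | jar B) = (2/11)(2/11) = 0.033058; P(data | jar C) = (8/9)(8/9) = 0.79012.
Multiplying each by its prior: 1/3 · 0.09 = 0.03, 1/3 · 0.033058 = 0.011019, 1/3 · 0.79012 = 0.26337; with total 0.30439.
Therefore the posterior P(jar C | data) = (0.26337) / (0.30439) = 0.86524.

0.865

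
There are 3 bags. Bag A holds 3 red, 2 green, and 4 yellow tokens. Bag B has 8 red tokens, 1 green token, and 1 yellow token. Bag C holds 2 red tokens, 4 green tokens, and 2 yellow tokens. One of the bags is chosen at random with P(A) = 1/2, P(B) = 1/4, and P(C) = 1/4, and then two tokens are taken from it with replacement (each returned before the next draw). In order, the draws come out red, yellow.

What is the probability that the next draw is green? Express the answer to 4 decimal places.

The likelihood of the observed sequence under each hypothesis: P(data | bag A) = (3/9)(4/9) = 0.14815; P(data | bag B) = (8/10)(1/10) = 0.08; P(data | bag C) = (2/8)(2/8) = 0.0625.
Multiplying each by its prior: 1/2 · 0.14815 = 0.074074, 1/4 · 0.08 = 0.02, 1/4 · 0.0625 = 0.015625; summing to 0.1097.
Dividing through by the total gives posterior P(bag A | data) = 0.67525, P(bag B | data) = 0.18232, P(bag C | data) = 0.14244.
Averaging over the posterior, P(green next | data) = (2/9)(0.67525) + (1/10)(0.18232) + (1/2)(0.14244) = 0.2395.

0.2395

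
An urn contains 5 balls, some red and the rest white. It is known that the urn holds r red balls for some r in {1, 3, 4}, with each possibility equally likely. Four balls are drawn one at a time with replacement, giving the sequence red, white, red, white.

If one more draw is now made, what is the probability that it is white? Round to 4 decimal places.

0.4471

For each hypothesis, P(data | H) works out to: P(data | r = 1) = (1/5)(4/5)(1/5)(4/5) = 0.0256; P(data | r = 3) = (3/5)(2/5)(3/5)(2/5) = 0.0576; P(data | r = 4) = (4/5)(1/5)(4/5)(1/5) = 0.0256.
Multiplying each by its prior: 1/3 · 0.0256 = 0.0085333, 1/3 · 0.0576 = 0.0192, 1/3 · 0.0256 = 0.0085333; with total 0.036267.
The posterior is then P(r = 1 | data) = 0.23529, P(r = 3 | data) = 0.52941, P(r = 4 | data) = 0.23529.
The predictive probability is P(white next | data) = (4/5)(0.23529) + (2/5)(0.52941) + (1/5)(0.23529) = 0.44706.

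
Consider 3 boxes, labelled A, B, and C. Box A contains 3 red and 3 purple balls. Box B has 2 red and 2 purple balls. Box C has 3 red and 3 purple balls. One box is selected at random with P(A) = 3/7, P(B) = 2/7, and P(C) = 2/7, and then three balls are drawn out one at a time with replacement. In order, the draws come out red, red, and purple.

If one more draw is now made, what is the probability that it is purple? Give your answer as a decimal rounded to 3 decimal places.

For each hypothesis, P(data | H) works out to: P(data | box A) = (3/6)(3/6)(3/6) = 1/8; P(data | box B) = (2/4)(2/4)(2/4) = 1/8; P(data | box C) = (3/6)(3/6)(3/6) = 1/8.
Multiplying each by its prior: 3/7 · 1/8 = 3/56, 2/7 · 1/8 = 1/28, 2/7 · 1/8 = 1/28; these sum to 1/8.
The posterior is then P(box A | data) = 3/7, P(box B | data) = 2/7, P(box C | data) = 2/7.
Averaging over the posterior, P(purple next | data) = (1/2)(3/7) + (1/2)(2/7) + (1/2)(2/7) = 1/2.

0.500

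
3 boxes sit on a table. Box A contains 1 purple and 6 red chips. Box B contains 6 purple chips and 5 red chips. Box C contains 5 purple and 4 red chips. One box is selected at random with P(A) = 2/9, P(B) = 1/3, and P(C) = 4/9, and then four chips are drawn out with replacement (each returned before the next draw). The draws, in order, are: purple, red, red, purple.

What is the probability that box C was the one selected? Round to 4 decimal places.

Compute the likelihood of the observed sequence for each case: P(data | box A) = (1/7)(6/7)(6/7)(1/7) = 0.014994; P(data | box B) = (6/11)(5/11)(5/11)(6/11) = 0.061471; P(data | box C) = (5/9)(4/9)(4/9)(5/9) = 0.060966.
The prior-weighted likelihoods are 2/9 · 0.014994 = 0.0033319, 1/3 · 0.061471 = 0.02049, 4/9 · 0.060966 = 0.027096; summing to 0.050918.
Hence P(box C | data) = (0.027096) / (0.050918) = 0.53215.

0.5321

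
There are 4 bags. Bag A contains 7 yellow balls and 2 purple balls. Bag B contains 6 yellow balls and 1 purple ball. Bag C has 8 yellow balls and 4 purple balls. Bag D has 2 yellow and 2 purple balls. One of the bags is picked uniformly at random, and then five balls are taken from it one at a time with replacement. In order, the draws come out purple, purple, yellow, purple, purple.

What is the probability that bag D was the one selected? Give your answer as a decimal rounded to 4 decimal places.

Under each hypothesis, the probability of the observed sequence is: P(data | bag A) = (2/9)(2/9)(7/9)(2/9)(2/9) = 0.0018967; P(data | bag B) = (1/7)(1/7)(6/7)(1/7)(1/7) = 0.00035699; P(data | bag C) = (4/12)(4/12)(8/12)(4/12)(4/12) = 0.0082305; P(data | bag D) = (2/4)(2/4)(2/4)(2/4)(2/4) = 0.03125.
Multiplying each by its prior: 1/4 · 0.0018967 = 0.00047418, 1/4 · 0.00035699 = 8.9249e-05, 1/4 · 0.0082305 = 0.0020576, 1/4 · 0.03125 = 0.0078125; these sum to 0.010434.
Hence P(bag D | data) = (0.0078125) / (0.010434) = 0.74879.

0.7488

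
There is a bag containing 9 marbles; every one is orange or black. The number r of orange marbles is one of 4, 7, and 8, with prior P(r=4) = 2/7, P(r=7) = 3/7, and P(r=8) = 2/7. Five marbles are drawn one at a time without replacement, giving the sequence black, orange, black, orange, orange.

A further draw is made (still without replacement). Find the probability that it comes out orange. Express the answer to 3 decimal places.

Compute the likelihood of the observed sequence for each case: P(data | r = 4) = (5/9)(4/8)(4/7)(3/6)(2/5) = 0.031746; P(data | r = 7) = (2/9)(7/8)(1/7)(6/6)(5/5) = 0.027778; P(data | r = 8) = (1/9)(8/8)(0/7) = 0.
Multiplying each by its prior: 2/7 · 0.031746 = 0.0090703, 3/7 · 0.027778 = 0.011905, 2/7 · 0 = 0; these sum to 0.020975.
Dividing through by the total gives posterior P(r = 4 | data) = 0.43243, P(r = 7 | data) = 0.56757, P(r = 8 | data) = 0.
So P(orange next | data) = Σ P(orange next | H) P(H | data) = (1/4)(0.43243) + (1)(0.56757) = 0.67568.

0.676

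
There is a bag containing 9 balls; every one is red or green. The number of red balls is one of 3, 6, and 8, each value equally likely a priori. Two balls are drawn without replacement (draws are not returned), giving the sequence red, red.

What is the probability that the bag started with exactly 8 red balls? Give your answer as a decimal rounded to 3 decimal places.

0.609

Compute the likelihood of the observed sequence for each case: P(data | r = 3) = (3/9)(2/8) = 1/12; P(data | r = 6) = (6/9)(5/8) = 5/12; P(data | r = 8) = (8/9)(7/8) = 7/9.
Multiplying each by its prior: 1/3 · 1/12 = 1/36, 1/3 · 5/12 = 5/36, 1/3 · 7/9 = 7/27; summing to 23/54.
So P(r = 8 | data) = (7/27) / (23/54) = 14/23.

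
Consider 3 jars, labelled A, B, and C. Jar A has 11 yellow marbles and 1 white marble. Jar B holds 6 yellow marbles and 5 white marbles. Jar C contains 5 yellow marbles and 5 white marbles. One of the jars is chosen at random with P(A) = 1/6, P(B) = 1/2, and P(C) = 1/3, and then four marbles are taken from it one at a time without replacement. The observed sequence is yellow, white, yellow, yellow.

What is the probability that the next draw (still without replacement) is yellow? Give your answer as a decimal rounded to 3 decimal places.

The likelihood of the observed sequence under each hypothesis: P(data | jar A) = (11/12)(1/11)(10/10)(9/9) = 0.083333; P(data | jar B) = (6/11)(5/10)(5/9)(4/8) = 0.075758; P(data | jar C) = (5/10)(5/9)(4/8)(3/7) = 0.059524.
Multiplying each by its prior: 1/6 · 0.083333 = 0.013889, 1/2 · 0.075758 = 0.037879, 1/3 · 0.059524 = 0.019841; summing to 0.071609.
Dividing through by the total gives posterior P(jar A | data) = 0.19395, P(jar B | data) = 0.52897, P(jar C | data) = 0.27708.
Averaging over the posterior, P(yellow next | data) = (1)(0.19395) + (3/7)(0.52897) + (1/3)(0.27708) = 0.51301.

0.513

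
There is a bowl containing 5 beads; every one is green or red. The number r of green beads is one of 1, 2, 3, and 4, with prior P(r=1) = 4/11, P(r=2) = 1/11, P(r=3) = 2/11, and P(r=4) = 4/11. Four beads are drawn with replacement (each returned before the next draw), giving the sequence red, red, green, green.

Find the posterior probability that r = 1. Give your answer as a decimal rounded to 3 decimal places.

The likelihood of the observed sequence under each hypothesis: P(data | r = 1) = (4/5)(4/5)(1/5)(1/5) = 0.0256; P(data | r = 2) = (3/5)(3/5)(2/5)(2/5) = 0.0576; P(data | r = 3) = (2/5)(2/5)(3/5)(3/5) = 0.0576; P(data | r = 4) = (1/5)(1/5)(4/5)(4/5) = 0.0256.
Weighting by the prior gives 4/11 · 0.0256 = 0.0093091, 1/11 · 0.0576 = 0.0052364, 2/11 · 0.0576 = 0.010473, 4/11 · 0.0256 = 0.0093091; summing to 0.034327.
So P(r = 1 | data) = (0.0093091) / (0.034327) = 0.27119.

0.271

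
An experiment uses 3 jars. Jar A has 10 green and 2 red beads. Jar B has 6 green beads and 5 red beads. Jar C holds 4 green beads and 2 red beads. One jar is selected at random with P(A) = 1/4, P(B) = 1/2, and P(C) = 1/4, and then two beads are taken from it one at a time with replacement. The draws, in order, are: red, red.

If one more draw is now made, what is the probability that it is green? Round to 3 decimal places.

Compute the likelihood of the observed sequence for each case: P(data | jar A) = (2/12)(2/12) = 0.027778; P(data | jar B) = (5/11)(5/11) = 0.20661; P(data | jar C) = (2/6)(2/6) = 0.11111.
Weighting by the prior gives 1/4 · 0.027778 = 0.0069444, 1/2 · 0.20661 = 0.10331, 1/4 · 0.11111 = 0.027778; these sum to 0.13803.
Dividing through by the total gives posterior P(jar A | data) = 0.050312, P(jar B | data) = 0.74844, P(jar C | data) = 0.20125.
So P(green next | data) = Σ P(green next | H) P(H | data) = (5/6)(0.050312) + (6/11)(0.74844) + (2/3)(0.20125) = 0.58433.

0.584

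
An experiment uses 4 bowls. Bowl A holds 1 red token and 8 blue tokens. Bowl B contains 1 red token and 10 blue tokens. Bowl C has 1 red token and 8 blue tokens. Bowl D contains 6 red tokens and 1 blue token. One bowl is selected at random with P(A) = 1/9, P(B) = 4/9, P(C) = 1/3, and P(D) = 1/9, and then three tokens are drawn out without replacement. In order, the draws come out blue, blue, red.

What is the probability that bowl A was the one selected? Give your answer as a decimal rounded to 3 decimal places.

0.138

The likelihood of the observed sequence under each hypothesis: P(data | bowl A) = (8/9)(7/8)(1/7) = 1/9; P(data | bowl B) = (10/11)(9/10)(1/9) = 1/11; P(data | bowl C) = (8/9)(7/8)(1/7) = 1/9; P(data | bowl D) = (1/7)(0/6) = 0.
Multiplying each by its prior: 1/9 · 1/9 = 1/81, 4/9 · 1/11 = 4/99, 1/3 · 1/9 = 1/27, 1/9 · 0 = 0; summing to 80/891.
Hence P(bowl A | data) = (1/81) / (80/891) = 11/80.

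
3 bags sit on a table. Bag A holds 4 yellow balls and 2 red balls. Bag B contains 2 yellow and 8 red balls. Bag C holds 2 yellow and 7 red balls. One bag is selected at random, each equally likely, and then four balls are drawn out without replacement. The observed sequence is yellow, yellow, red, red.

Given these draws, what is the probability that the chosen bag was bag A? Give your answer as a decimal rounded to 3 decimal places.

0.571

Under each hypothesis, the probability of the observed sequence is: P(data | bag A) = (4/6)(3/5)(2/4)(1/3) = 1/15; P(data | bag B) = (2/10)(1/9)(8/8)(7/7) = 1/45; P(data | bag C) = (2/9)(1/8)(7/7)(6/6) = 1/36.
Multiplying each by its prior: 1/3 · 1/15 = 1/45, 1/3 · 1/45 = 1/135, 1/3 · 1/36 = 1/108; with total 7/180.
So P(bag A | data) = (1/45) / (7/180) = 4/7.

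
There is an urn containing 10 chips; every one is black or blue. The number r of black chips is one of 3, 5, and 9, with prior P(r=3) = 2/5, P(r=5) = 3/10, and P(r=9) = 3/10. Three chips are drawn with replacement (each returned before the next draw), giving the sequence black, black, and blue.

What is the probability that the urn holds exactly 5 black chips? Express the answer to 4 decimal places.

0.4310

For each hypothesis, P(data | H) works out to: P(data | r = 3) = (3/10)(3/10)(7/10) = 0.063; P(data | r = 5) = (5/10)(5/10)(5/10) = 0.125; P(data | r = 9) = (9/10)(9/10)(1/10) = 0.081.
Weighting by the prior gives 2/5 · 0.063 = 0.0252, 3/10 · 0.125 = 0.0375, 3/10 · 0.081 = 0.0243; summing to 0.087.
So P(r = 5 | data) = (0.0375) / (0.087) = 0.43103.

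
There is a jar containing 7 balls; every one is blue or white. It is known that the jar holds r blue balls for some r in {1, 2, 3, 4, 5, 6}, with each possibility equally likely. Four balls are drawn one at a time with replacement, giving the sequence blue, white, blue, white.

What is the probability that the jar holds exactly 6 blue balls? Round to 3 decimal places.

0.064

Under each hypothesis, the probability of the observed sequence is: P(data | r = 1) = (1/7)(6/7)(1/7)(6/7) = 0.014994; P(data | r = 2) = (2/7)(5/7)(2/7)(5/7) = 0.041649; P(data | r = 3) = (3/7)(4/7)(3/7)(4/7) = 0.059975; P(data | r = 4) = (4/7)(3/7)(4/7)(3/7) = 0.059975; P(data | r = 5) = (5/7)(2/7)(5/7)(2/7) = 0.041649; P(data | r = 6) = (6/7)(1/7)(6/7)(1/7) = 0.014994.
Weighting by the prior gives 1/6 · 0.014994 = 0.002499, 1/6 · 0.041649 = 0.0069416, 1/6 · 0.059975 = 0.0099958, 1/6 · 0.059975 = 0.0099958, 1/6 · 0.041649 = 0.0069416, 1/6 · 0.014994 = 0.002499; with total 0.038873.
Therefore the posterior P(r = 6 | data) = (0.002499) / (0.038873) = 0.064286.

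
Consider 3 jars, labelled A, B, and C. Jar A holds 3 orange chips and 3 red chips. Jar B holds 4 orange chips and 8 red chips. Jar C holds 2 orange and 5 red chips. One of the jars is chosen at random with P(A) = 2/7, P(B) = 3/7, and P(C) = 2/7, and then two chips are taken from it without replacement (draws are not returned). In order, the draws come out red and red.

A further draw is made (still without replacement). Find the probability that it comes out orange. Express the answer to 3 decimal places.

The likelihood of the observed sequence under each hypothesis: P(data | jar A) = (3/6)(2/5) = 0.2; P(data | jar B) = (8/12)(7/11) = 0.42424; P(data | jar C) = (5/7)(4/6) = 0.47619.
Multiplying each by its prior: 2/7 · 0.2 = 0.057143, 3/7 · 0.42424 = 0.18182, 2/7 · 0.47619 = 0.13605; with total 0.37502.
Dividing through by the total gives posterior P(jar A | data) = 0.15237, P(jar B | data) = 0.48483, P(jar C | data) = 0.3628.
So P(orange next | data) = Σ P(orange next | H) P(H | data) = (3/4)(0.15237) + (2/5)(0.48483) + (2/5)(0.3628) = 0.45333.

0.453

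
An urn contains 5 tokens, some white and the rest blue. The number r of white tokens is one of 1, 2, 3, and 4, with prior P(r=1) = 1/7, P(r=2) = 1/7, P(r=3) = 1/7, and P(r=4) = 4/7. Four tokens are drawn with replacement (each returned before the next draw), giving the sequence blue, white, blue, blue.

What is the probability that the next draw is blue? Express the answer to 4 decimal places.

The likelihood of the observed sequence under each hypothesis: P(data | r = 1) = (4/5)(1/5)(4/5)(4/5) = 0.1024; P(data | r = 2) = (3/5)(2/5)(3/5)(3/5) = 0.0864; P(data | r = 3) = (2/5)(3/5)(2/5)(2/5) = 0.0384; P(data | r = 4) = (1/5)(4/5)(1/5)(1/5) = 0.0064.
The prior-weighted likelihoods are 1/7 · 0.1024 = 0.014629, 1/7 · 0.0864 = 0.012343, 1/7 · 0.0384 = 0.0054857, 4/7 · 0.0064 = 0.0036571; with total 0.036114.
The posterior is then P(r = 1 | data) = 0.40506, P(r = 2 | data) = 0.34177, P(r = 3 | data) = 0.1519, P(r = 4 | data) = 0.10127.
Averaging over the posterior, P(blue next | data) = (4/5)(0.40506) + (3/5)(0.34177) + (2/5)(0.1519) + (1/5)(0.10127) = 0.61013.

0.6101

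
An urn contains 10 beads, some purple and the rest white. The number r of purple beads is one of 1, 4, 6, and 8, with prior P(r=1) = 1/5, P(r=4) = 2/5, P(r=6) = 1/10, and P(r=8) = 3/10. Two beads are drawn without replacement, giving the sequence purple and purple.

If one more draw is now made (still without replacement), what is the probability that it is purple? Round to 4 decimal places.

For each hypothesis, P(data | H) works out to: P(data | r = 1) = (1/10)(0/9) = 0; P(data | r = 4) = (4/10)(3/9) = 2/15; P(data | r = 6) = (6/10)(5/9) = 1/3; P(data | r = 8) = (8/10)(7/9) = 28/45.
The prior-weighted likelihoods are 1/5 · 0 = 0, 2/5 · 2/15 = 4/75, 1/10 · 1/3 = 1/30, 3/10 · 28/45 = 14/75; summing to 41/150.
Dividing through by the total gives posterior P(r = 1 | data) = 0, P(r = 4 | data) = 8/41, P(r = 6 | data) = 5/41, P(r = 8 | data) = 28/41.
The predictive probability is P(purple next | data) = (1/4)(8/41) + (1/2)(5/41) + (3/4)(28/41) = 51/82.

0.6220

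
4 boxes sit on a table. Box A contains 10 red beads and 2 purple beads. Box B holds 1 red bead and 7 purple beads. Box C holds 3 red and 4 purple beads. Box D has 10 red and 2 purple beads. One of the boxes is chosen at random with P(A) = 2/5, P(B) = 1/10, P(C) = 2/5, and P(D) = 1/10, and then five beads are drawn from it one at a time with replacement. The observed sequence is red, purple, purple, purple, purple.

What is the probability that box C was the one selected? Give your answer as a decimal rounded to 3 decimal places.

Under each hypothesis, the probability of the observed sequence is: P(data | box A) = (10/12)(2/12)(2/12)(2/12)(2/12) = 0.000643; P(data | box B) = (1/8)(7/8)(7/8)(7/8)(7/8) = 0.073273; P(data | box C) = (3/7)(4/7)(4/7)(4/7)(4/7) = 0.045695; P(data | box D) = (10/12)(2/12)(2/12)(2/12)(2/12) = 0.000643.
Weighting by the prior gives 2/5 · 0.000643 = 0.0002572, 1/10 · 0.073273 = 0.0073273, 2/5 · 0.045695 = 0.018278, 1/10 · 0.000643 = 6.43e-05; summing to 0.025927.
Hence P(box C | data) = (0.018278) / (0.025927) = 0.70499.

0.705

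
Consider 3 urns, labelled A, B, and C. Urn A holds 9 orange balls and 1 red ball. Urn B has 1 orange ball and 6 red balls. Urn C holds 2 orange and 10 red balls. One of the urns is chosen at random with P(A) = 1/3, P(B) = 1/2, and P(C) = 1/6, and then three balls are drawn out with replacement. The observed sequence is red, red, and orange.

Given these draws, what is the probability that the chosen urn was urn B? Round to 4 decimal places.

0.7019

The likelihood of the observed sequence under each hypothesis: P(data | urn A) = (1/10)(1/10)(9/10) = 0.009; P(data | urn B) = (6/7)(6/7)(1/7) = 0.10496; P(data | urn C) = (10/12)(10/12)(2/12) = 0.11574.
Multiplying each by its prior: 1/3 · 0.009 = 0.003, 1/2 · 0.10496 = 0.052478, 1/6 · 0.11574 = 0.01929; summing to 0.074768.
Therefore the posterior P(urn B | data) = (0.052478) / (0.074768) = 0.70188.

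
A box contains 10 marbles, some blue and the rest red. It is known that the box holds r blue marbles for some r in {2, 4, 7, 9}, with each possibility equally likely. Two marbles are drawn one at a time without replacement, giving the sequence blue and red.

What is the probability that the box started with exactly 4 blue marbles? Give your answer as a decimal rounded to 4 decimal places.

0.3429

For each hypothesis, P(data | H) works out to: P(data | r = 2) = (2/10)(8/9) = 8/45; P(data | r = 4) = (4/10)(6/9) = 4/15; P(data | r = 7) = (7/10)(3/9) = 7/30; P(data | r = 9) = (9/10)(1/9) = 1/10.
The prior-weighted likelihoods are 1/4 · 8/45 = 2/45, 1/4 · 4/15 = 1/15, 1/4 · 7/30 = 7/120, 1/4 · 1/10 = 1/40; these sum to 7/36.
So P(r = 4 | data) = (1/15) / (7/36) = 12/35.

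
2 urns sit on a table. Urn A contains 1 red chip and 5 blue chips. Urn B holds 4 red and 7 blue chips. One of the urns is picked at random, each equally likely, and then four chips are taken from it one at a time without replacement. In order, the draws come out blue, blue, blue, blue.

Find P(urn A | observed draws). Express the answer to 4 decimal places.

Under each hypothesis, the probability of the observed sequence is: P(data | urn A) = (5/6)(4/5)(3/4)(2/3) = 1/3; P(data | urn B) = (7/11)(6/10)(5/9)(4/8) = 7/66.
Multiplying each by its prior: 1/2 · 1/3 = 1/6, 1/2 · 7/66 = 7/132; summing to 29/132.
By Bayes' rule, P(urn A | data) = (1/6) / (29/132) = 22/29.

0.7586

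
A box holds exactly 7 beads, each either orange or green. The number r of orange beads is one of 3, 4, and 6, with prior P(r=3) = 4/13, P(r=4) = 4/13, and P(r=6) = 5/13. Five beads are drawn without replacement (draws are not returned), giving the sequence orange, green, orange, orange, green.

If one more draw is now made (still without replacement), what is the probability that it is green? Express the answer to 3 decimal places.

0.667

Compute the likelihood of the observed sequence for each case: P(data | r = 3) = (3/7)(4/6)(2/5)(1/4)(3/3) = 1/35; P(data | r = 4) = (4/7)(3/6)(3/5)(2/4)(2/3) = 2/35; P(data | r = 6) = (6/7)(1/6)(5/5)(4/4)(0/3) = 0.
The prior-weighted likelihoods are 4/13 · 1/35 = 4/455, 4/13 · 2/35 = 8/455, 5/13 · 0 = 0; summing to 12/455.
Normalising, the posterior is P(r = 3 | data) = 1/3, P(r = 4 | data) = 2/3, P(r = 6 | data) = 0.
So P(green next | data) = Σ P(green next | H) P(H | data) = (1)(1/3) + (1/2)(2/3) = 2/3.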